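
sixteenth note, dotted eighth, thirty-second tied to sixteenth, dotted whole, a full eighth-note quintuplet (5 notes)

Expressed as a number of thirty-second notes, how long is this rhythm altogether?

75

Express everything in thirty-second notes: sixteenth note = 2; dotted eighth = 6; thirty-second tied to sixteenth (thirty-second + sixteenth) = 3; dotted whole = 48; a full eighth-note quintuplet (5 notes) (five quintuplet eighths span one half) = 16.
Altogether 2 + 6 + 3 + 48 + 16 = 75 thirty-second notes.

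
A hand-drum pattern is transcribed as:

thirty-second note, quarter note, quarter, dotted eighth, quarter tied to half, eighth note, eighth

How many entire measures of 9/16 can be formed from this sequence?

3

One bar of 9/16 = 18 thirty-second notes.
Convert each value to thirty-second notes: thirty-second note = 1; quarter note = 8; quarter = 8; dotted eighth = 6; quarter tied to half (quarter + half) = 24; eighth note = 4; eighth = 4.
Sum: 1 + 8 + 8 + 6 + 24 + 4 + 4 = 55.
55 ÷ 18 = 3 complete bars with 1 left over.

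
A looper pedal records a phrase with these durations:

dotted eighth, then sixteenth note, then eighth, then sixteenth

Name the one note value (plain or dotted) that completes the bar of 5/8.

The bar of 5/8 = 10 sixteenth notes.
In sixteenth notes: dotted eighth = 3; sixteenth note = 1; eighth = 2; sixteenth = 1.
Adding: 3 + 1 + 2 + 1 = 7.
Remaining: 10 − 7 = 3 sixteenth notes, which is a dotted eighth note.

dotted eighth note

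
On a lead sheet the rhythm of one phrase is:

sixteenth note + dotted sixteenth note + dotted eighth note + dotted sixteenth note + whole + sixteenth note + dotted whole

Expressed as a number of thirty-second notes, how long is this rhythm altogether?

Express everything in thirty-second notes: sixteenth note = 2; dotted sixteenth note = 3; dotted eighth note = 6; dotted sixteenth note = 3; whole = 32; sixteenth note = 2; dotted whole = 48.
Sum: 2 + 3 + 6 + 3 + 32 + 2 + 48 = 96 thirty-second notes.

96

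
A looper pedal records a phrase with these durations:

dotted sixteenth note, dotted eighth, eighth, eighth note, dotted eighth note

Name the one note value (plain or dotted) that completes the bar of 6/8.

thirty-second note

The bar of 6/8 = 24 thirty-second notes.
Working in thirty-second notes: dotted sixteenth note = 3; dotted eighth = 6; eighth = 4; eighth note = 4; dotted eighth note = 6.
Altogether 3 + 6 + 4 + 4 + 6 = 23.
Remaining: 24 − 23 = 1 thirty-second note, which is a thirty-second note.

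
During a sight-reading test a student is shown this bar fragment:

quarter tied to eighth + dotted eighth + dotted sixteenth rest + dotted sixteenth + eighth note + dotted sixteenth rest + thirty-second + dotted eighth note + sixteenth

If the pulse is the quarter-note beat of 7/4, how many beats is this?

5

One quarter-note beat = 8 thirty-second notes.
Convert each value to thirty-second notes: quarter tied to eighth (quarter + eighth) = 12; dotted eighth = 6; dotted sixteenth rest = 3; dotted sixteenth = 3; eighth note = 4; dotted sixteenth rest = 3; thirty-second = 1; dotted eighth note = 6; sixteenth = 2.
Sum: 12 + 6 + 3 + 3 + 4 + 3 + 1 + 6 + 2 = 40.
40 ÷ 8 = 5 beats.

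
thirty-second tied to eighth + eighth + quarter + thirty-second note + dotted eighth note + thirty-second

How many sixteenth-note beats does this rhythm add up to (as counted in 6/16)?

12.5

One sixteenth-note beat = 2 thirty-second notes.
Express everything in thirty-second notes: thirty-second tied to eighth (thirty-second + eighth) = 5; eighth = 4; quarter = 8; thirty-second note = 1; dotted eighth note = 6; thirty-second = 1.
Sum: 5 + 4 + 8 + 1 + 6 + 1 = 25.
25 ÷ 2 = 12.5 beats.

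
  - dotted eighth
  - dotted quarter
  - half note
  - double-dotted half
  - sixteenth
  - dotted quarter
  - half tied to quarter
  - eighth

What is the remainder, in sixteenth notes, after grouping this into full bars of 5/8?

2

One bar of 5/8 = 10 sixteenth notes.
Each duration in sixteenth notes: dotted eighth = 3; dotted quarter = 6; half note = 8; double-dotted half = 14; sixteenth = 1; dotted quarter = 6; half tied to quarter (half + quarter) = 12; eighth = 2.
Altogether 3 + 6 + 8 + 14 + 1 + 6 + 12 + 2 = 52.
52 ÷ 10 = 5 complete bars with 2 sixteenth notes remaining.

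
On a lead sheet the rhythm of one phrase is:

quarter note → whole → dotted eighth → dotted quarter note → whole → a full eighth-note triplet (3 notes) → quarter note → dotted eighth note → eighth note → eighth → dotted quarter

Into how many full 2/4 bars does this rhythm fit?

8

One bar of 2/4 = 8 sixteenth notes.
Working in sixteenth notes: quarter note = 4; whole = 16; dotted eighth = 3; dotted quarter note = 6; whole = 16; a full eighth-note triplet (3 notes) (three triplet eighths span one quarter) = 4; quarter note = 4; dotted eighth note = 3; eighth note = 2; eighth = 2; dotted quarter = 6.
Sum: 4 + 16 + 3 + 6 + 16 + 4 + 4 + 3 + 2 + 2 + 6 = 66.
66 ÷ 8 = 8 complete bars with 2 left over.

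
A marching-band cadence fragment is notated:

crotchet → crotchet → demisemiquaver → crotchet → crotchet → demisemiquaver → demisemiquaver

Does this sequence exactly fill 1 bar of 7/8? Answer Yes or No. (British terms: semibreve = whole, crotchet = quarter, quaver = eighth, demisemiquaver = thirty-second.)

No

One bar of 7/8 = 28 thirty-second notes.
Working in thirty-second notes: crotchet = 8; crotchet = 8; demisemiquaver = 1; crotchet = 8; crotchet = 8; demisemiquaver = 1; demisemiquaver = 1.
Altogether 8 + 8 + 1 + 8 + 8 + 1 + 1 = 35.
35 exceeds 28, so the answer is No.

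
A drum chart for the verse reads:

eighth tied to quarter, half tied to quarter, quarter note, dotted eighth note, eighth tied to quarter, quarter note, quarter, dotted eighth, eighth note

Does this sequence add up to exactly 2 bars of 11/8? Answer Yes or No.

Yes

One bar of 11/8 = 22 sixteenth notes, so 2 bars = 44.
Working in sixteenth notes: eighth tied to quarter (eighth + quarter) = 6; half tied to quarter (half + quarter) = 12; quarter note = 4; dotted eighth note = 3; eighth tied to quarter (eighth + quarter) = 6; quarter note = 4; quarter = 4; dotted eighth = 3; eighth note = 2.
Altogether 6 + 12 + 4 + 3 + 6 + 4 + 4 + 3 + 2 = 44.
44 equals 44, so the answer is Yes.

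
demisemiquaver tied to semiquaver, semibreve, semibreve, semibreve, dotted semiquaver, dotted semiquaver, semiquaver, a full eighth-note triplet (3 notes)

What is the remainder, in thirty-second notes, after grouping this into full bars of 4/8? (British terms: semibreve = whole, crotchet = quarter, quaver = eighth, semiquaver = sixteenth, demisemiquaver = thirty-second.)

One bar of 4/8 = 16 thirty-second notes.
Express everything in thirty-second notes: demisemiquaver tied to semiquaver (demisemiquaver + semiquaver) = 3; semibreve = 32; semibreve = 32; semibreve = 32; dotted semiquaver = 3; dotted semiquaver = 3; semiquaver = 2; a full eighth-note triplet (3 notes) (three triplet eighths span one quarter) = 8.
Adding: 3 + 32 + 32 + 32 + 3 + 3 + 2 + 8 = 115.
115 ÷ 16 = 7 complete bars with 3 thirty-second notes remaining.

3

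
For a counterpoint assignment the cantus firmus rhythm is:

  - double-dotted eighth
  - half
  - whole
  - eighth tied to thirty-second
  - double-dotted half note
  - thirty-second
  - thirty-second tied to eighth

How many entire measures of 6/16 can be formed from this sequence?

One bar of 6/16 = 12 thirty-second notes.
Convert each value to thirty-second notes: double-dotted eighth = 7; half = 16; whole = 32; eighth tied to thirty-second (eighth + thirty-second) = 5; double-dotted half note = 28; thirty-second = 1; thirty-second tied to eighth (thirty-second + eighth) = 5.
Altogether 7 + 16 + 32 + 5 + 28 + 1 + 5 = 94.
94 ÷ 12 = 7 complete bars with 10 left over.

7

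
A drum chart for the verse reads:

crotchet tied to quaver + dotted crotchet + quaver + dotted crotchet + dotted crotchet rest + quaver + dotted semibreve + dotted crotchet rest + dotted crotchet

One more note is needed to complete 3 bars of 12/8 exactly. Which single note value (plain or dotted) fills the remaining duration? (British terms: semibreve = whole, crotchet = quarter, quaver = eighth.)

half note

3 bars of 12/8 = 36 eighth notes.
Each duration in eighth notes: crotchet tied to quaver (crotchet + quaver) = 3; dotted crotchet = 3; quaver = 1; dotted crotchet = 3; dotted crotchet rest = 3; quaver = 1; dotted semibreve = 12; dotted crotchet rest = 3; dotted crotchet = 3.
Altogether 3 + 3 + 1 + 3 + 3 + 1 + 12 + 3 + 3 = 32.
Remaining: 36 − 32 = 4 eighth notes, which is a half note.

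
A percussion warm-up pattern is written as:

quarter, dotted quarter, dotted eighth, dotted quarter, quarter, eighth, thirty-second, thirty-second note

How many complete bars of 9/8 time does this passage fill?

One bar of 9/8 = 36 thirty-second notes.
Working in thirty-second notes: quarter = 8; dotted quarter = 12; dotted eighth = 6; dotted quarter = 12; quarter = 8; eighth = 4; thirty-second = 1; thirty-second note = 1.
Adding: 8 + 12 + 6 + 12 + 8 + 4 + 1 + 1 = 52.
52 ÷ 36 = 1 complete bar with 16 left over.

1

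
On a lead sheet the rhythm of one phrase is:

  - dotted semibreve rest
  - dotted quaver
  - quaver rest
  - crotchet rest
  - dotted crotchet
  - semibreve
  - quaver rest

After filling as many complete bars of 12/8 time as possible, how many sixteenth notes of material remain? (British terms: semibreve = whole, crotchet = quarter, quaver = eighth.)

9

One bar of 12/8 = 24 sixteenth notes.
Convert each value to sixteenth notes: dotted semibreve rest = 24; dotted quaver = 3; quaver rest = 2; crotchet rest = 4; dotted crotchet = 6; semibreve = 16; quaver rest = 2.
Total: 24 + 3 + 2 + 4 + 6 + 16 + 2 = 57.
57 ÷ 24 = 2 complete bars with 9 sixteenth notes remaining.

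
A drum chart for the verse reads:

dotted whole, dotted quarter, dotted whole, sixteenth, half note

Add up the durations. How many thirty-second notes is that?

In thirty-second notes: dotted whole = 48; dotted quarter = 12; dotted whole = 48; sixteenth = 2; half note = 16.
Adding: 48 + 12 + 48 + 2 + 16 = 126 thirty-second notes.

126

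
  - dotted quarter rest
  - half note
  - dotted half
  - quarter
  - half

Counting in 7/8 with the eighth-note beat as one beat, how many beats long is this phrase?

One eighth-note beat = 2 sixteenth notes.
Express everything in sixteenth notes: dotted quarter rest = 6; half note = 8; dotted half = 12; quarter = 4; half = 8.
Altogether 6 + 8 + 12 + 4 + 8 = 38.
38 ÷ 2 = 19 beats.

19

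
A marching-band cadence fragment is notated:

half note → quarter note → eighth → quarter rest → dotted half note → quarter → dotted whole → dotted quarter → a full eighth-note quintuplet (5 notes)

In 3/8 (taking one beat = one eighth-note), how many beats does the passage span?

One eighth-note beat = 2 sixteenth notes.
Working in sixteenth notes: half note = 8; quarter note = 4; eighth = 2; quarter rest = 4; dotted half note = 12; quarter = 4; dotted whole = 24; dotted quarter = 6; a full eighth-note quintuplet (5 notes) (five quintuplet eighths span one half) = 8.
Total: 8 + 4 + 2 + 4 + 12 + 4 + 24 + 6 + 8 = 72.
72 ÷ 2 = 36 beats.

36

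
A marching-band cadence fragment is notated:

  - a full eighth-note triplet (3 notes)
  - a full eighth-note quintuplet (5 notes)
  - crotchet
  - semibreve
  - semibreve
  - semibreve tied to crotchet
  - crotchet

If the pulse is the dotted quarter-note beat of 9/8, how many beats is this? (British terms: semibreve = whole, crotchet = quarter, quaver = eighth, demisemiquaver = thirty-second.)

One dotted quarter-note beat = 3 eighth notes.
Express everything in eighth notes: a full eighth-note triplet (3 notes) (three triplet eighths span one quarter) = 2; a full eighth-note quintuplet (5 notes) (five quintuplet eighths span one half) = 4; crotchet = 2; semibreve = 8; semibreve = 8; semibreve tied to crotchet (semibreve + crotchet) = 10; crotchet = 2.
Sum: 2 + 4 + 2 + 8 + 8 + 10 + 2 = 36.
36 ÷ 3 = 12 beats.

12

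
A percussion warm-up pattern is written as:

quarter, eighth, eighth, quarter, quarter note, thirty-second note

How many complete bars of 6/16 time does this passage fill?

2

One bar of 6/16 = 12 thirty-second notes.
Convert each value to thirty-second notes: quarter = 8; eighth = 4; eighth = 4; quarter = 8; quarter note = 8; thirty-second note = 1.
Adding: 8 + 4 + 4 + 8 + 8 + 1 = 33.
33 ÷ 12 = 2 complete bars with 9 left over.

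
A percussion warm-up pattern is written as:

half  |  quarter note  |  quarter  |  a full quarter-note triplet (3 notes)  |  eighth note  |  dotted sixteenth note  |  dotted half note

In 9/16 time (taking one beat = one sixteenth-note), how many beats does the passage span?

One sixteenth-note beat = 2 thirty-second notes.
In thirty-second notes: half = 16; quarter note = 8; quarter = 8; a full quarter-note triplet (3 notes) (three triplet quarters span one half) = 16; eighth note = 4; dotted sixteenth note = 3; dotted half note = 24.
Altogether 16 + 8 + 8 + 16 + 4 + 3 + 24 = 79.
79 ÷ 2 = 39.5 beats.

39.5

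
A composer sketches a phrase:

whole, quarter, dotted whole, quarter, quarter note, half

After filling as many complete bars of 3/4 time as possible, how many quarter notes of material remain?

One bar of 3/4 = 3 quarter notes.
Each duration in quarter notes: whole = 4; quarter = 1; dotted whole = 6; quarter = 1; quarter note = 1; half = 2.
Adding: 4 + 1 + 6 + 1 + 1 + 2 = 15.
15 ÷ 3 = 5 complete bars with 0 quarter notes remaining.

0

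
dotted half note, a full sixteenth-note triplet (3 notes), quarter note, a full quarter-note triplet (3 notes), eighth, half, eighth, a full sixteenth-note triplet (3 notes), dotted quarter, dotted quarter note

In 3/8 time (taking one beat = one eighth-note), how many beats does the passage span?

One eighth-note beat = 2 sixteenth notes.
In sixteenth notes: dotted half note = 12; a full sixteenth-note triplet (3 notes) (three triplet sixteenths span one eighth) = 2; quarter note = 4; a full quarter-note triplet (3 notes) (three triplet quarters span one half) = 8; eighth = 2; half = 8; eighth = 2; a full sixteenth-note triplet (3 notes) (three triplet sixteenths span one eighth) = 2; dotted quarter = 6; dotted quarter note = 6.
Adding: 12 + 2 + 4 + 8 + 2 + 8 + 2 + 2 + 6 + 6 = 52.
52 ÷ 2 = 26 beats.

26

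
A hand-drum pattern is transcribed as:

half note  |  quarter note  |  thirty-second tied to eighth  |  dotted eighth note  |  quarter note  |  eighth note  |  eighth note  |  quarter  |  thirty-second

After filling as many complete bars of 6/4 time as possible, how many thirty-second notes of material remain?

One bar of 6/4 = 48 thirty-second notes.
Each duration in thirty-second notes: half note = 16; quarter note = 8; thirty-second tied to eighth (thirty-second + eighth) = 5; dotted eighth note = 6; quarter note = 8; eighth note = 4; eighth note = 4; quarter = 8; thirty-second = 1.
Sum: 16 + 8 + 5 + 6 + 8 + 4 + 4 + 8 + 1 = 60.
60 ÷ 48 = 1 complete bar with 12 thirty-second notes remaining.

12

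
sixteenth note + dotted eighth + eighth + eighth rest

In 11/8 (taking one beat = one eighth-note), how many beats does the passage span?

One eighth-note beat = 2 sixteenth notes.
Convert each value to sixteenth notes: sixteenth note = 1; dotted eighth = 3; eighth = 2; eighth rest = 2.
Adding: 1 + 3 + 2 + 2 = 8.
8 ÷ 2 = 4 beats.

4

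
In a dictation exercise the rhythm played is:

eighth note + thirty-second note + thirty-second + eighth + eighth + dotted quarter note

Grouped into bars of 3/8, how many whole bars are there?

2

One bar of 3/8 = 12 thirty-second notes.
Convert each value to thirty-second notes: eighth note = 4; thirty-second note = 1; thirty-second = 1; eighth = 4; eighth = 4; dotted quarter note = 12.
Adding: 4 + 1 + 1 + 4 + 4 + 12 = 26.
26 ÷ 12 = 2 complete bars with 2 left over.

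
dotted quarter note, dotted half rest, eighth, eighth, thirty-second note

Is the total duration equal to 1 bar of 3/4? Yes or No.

No

One bar of 3/4 = 24 thirty-second notes.
Each duration in thirty-second notes: dotted quarter note = 12; dotted half rest = 24; eighth = 4; eighth = 4; thirty-second note = 1.
Total: 12 + 24 + 4 + 4 + 1 = 45.
45 exceeds 24, so the answer is No.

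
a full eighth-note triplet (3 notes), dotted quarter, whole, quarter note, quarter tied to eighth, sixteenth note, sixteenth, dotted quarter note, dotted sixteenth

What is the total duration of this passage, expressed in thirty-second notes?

91

Working in thirty-second notes: a full eighth-note triplet (3 notes) (three triplet eighths span one quarter) = 8; dotted quarter = 12; whole = 32; quarter note = 8; quarter tied to eighth (quarter + eighth) = 12; sixteenth note = 2; sixteenth = 2; dotted quarter note = 12; dotted sixteenth = 3.
Sum: 8 + 12 + 32 + 8 + 12 + 2 + 2 + 12 + 3 = 91 thirty-second notes.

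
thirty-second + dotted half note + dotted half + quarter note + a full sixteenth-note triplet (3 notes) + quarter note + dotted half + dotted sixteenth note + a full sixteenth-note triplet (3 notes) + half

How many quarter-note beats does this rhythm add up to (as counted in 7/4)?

One quarter-note beat = 8 thirty-second notes.
Express everything in thirty-second notes: thirty-second = 1; dotted half note = 24; dotted half = 24; quarter note = 8; a full sixteenth-note triplet (3 notes) (three triplet sixteenths span one eighth) = 4; quarter note = 8; dotted half = 24; dotted sixteenth note = 3; a full sixteenth-note triplet (3 notes) (three triplet sixteenths span one eighth) = 4; half = 16.
Altogether 1 + 24 + 24 + 8 + 4 + 8 + 24 + 3 + 4 + 16 = 116.
116 ÷ 8 = 14.5 beats.

14.5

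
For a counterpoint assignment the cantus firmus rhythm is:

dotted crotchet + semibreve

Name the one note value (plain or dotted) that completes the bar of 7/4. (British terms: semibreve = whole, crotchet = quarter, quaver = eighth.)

dotted quarter note

The bar of 7/4 = 14 eighth notes.
Each duration in eighth notes: dotted crotchet = 3; semibreve = 8.
Total: 3 + 8 = 11.
Remaining: 14 − 11 = 3 eighth notes, which is a dotted quarter note.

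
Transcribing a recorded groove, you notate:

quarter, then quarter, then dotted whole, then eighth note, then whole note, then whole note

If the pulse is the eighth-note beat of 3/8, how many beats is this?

One eighth-note beat = 2 sixteenth notes.
Each duration in sixteenth notes: quarter = 4; quarter = 4; dotted whole = 24; eighth note = 2; whole note = 16; whole note = 16.
Sum: 4 + 4 + 24 + 2 + 16 + 16 = 66.
66 ÷ 2 = 33 beats.

33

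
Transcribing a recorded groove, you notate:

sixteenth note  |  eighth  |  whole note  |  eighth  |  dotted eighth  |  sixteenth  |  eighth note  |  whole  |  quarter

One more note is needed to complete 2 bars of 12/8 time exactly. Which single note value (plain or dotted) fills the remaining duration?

sixteenth note

2 bars of 12/8 = 48 sixteenth notes.
In sixteenth notes: sixteenth note = 1; eighth = 2; whole note = 16; eighth = 2; dotted eighth = 3; sixteenth = 1; eighth note = 2; whole = 16; quarter = 4.
Altogether 1 + 2 + 16 + 2 + 3 + 1 + 2 + 16 + 4 = 47.
Remaining: 48 − 47 = 1 sixteenth note, which is a sixteenth note.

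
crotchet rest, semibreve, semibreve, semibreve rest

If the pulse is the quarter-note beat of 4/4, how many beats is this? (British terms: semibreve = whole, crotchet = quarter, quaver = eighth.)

13

One quarter-note beat = 2 eighth notes.
In eighth notes: crotchet rest = 2; semibreve = 8; semibreve = 8; semibreve rest = 8.
Altogether 2 + 8 + 8 + 8 = 26.
26 ÷ 2 = 13 beats.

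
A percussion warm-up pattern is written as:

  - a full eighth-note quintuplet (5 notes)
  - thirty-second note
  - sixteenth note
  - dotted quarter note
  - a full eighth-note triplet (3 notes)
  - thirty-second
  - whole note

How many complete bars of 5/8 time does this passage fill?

3

One bar of 5/8 = 20 thirty-second notes.
In thirty-second notes: a full eighth-note quintuplet (5 notes) (five quintuplet eighths span one half) = 16; thirty-second note = 1; sixteenth note = 2; dotted quarter note = 12; a full eighth-note triplet (3 notes) (three triplet eighths span one quarter) = 8; thirty-second = 1; whole note = 32.
Sum: 16 + 1 + 2 + 12 + 8 + 1 + 32 = 72.
72 ÷ 20 = 3 complete bars with 12 left over.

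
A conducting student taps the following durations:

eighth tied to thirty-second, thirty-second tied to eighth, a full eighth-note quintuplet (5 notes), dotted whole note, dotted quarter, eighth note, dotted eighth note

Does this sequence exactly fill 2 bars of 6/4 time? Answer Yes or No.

Yes

One bar of 6/4 = 48 thirty-second notes, so 2 bars = 96.
Working in thirty-second notes: eighth tied to thirty-second (eighth + thirty-second) = 5; thirty-second tied to eighth (thirty-second + eighth) = 5; a full eighth-note quintuplet (5 notes) (five quintuplet eighths span one half) = 16; dotted whole note = 48; dotted quarter = 12; eighth note = 4; dotted eighth note = 6.
Total: 5 + 5 + 16 + 48 + 12 + 4 + 6 = 96.
96 equals 96, so the answer is Yes.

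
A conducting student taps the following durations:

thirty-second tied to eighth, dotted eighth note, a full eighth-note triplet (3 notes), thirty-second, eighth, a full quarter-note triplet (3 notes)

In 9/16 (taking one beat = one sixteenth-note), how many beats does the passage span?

20

One sixteenth-note beat = 2 thirty-second notes.
Working in thirty-second notes: thirty-second tied to eighth (thirty-second + eighth) = 5; dotted eighth note = 6; a full eighth-note triplet (3 notes) (three triplet eighths span one quarter) = 8; thirty-second = 1; eighth = 4; a full quarter-note triplet (3 notes) (three triplet quarters span one half) = 16.
Altogether 5 + 6 + 8 + 1 + 4 + 16 = 40.
40 ÷ 2 = 20 beats.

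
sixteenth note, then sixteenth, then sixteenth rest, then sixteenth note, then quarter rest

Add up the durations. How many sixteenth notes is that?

8

Express everything in sixteenth notes: sixteenth note = 1; sixteenth = 1; sixteenth rest = 1; sixteenth note = 1; quarter rest = 4.
Altogether 1 + 1 + 1 + 1 + 4 = 8 sixteenth notes.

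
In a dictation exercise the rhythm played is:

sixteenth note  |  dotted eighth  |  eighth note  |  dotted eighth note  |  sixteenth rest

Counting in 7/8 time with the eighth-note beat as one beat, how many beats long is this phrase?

5

One eighth-note beat = 2 sixteenth notes.
Each duration in sixteenth notes: sixteenth note = 1; dotted eighth = 3; eighth note = 2; dotted eighth note = 3; sixteenth rest = 1.
Sum: 1 + 3 + 2 + 3 + 1 = 10.
10 ÷ 2 = 5 beats.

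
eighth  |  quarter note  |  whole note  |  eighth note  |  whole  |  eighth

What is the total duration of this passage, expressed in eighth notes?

In eighth notes: eighth = 1; quarter note = 2; whole note = 8; eighth note = 1; whole = 8; eighth = 1.
Altogether 1 + 2 + 8 + 1 + 8 + 1 = 21 eighth notes.

21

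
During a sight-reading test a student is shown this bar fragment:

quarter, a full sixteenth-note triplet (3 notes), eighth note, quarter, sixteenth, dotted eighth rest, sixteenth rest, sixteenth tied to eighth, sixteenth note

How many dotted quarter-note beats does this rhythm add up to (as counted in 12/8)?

3.5

One dotted quarter-note beat = 6 sixteenth notes.
Working in sixteenth notes: quarter = 4; a full sixteenth-note triplet (3 notes) (three triplet sixteenths span one eighth) = 2; eighth note = 2; quarter = 4; sixteenth = 1; dotted eighth rest = 3; sixteenth rest = 1; sixteenth tied to eighth (sixteenth + eighth) = 3; sixteenth note = 1.
Adding: 4 + 2 + 2 + 4 + 1 + 3 + 1 + 3 + 1 = 21.
21 ÷ 6 = 3.5 beats.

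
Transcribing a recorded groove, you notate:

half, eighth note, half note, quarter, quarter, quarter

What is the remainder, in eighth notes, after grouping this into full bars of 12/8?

3

One bar of 12/8 = 12 eighth notes.
In eighth notes: half = 4; eighth note = 1; half note = 4; quarter = 2; quarter = 2; quarter = 2.
Sum: 4 + 1 + 4 + 2 + 2 + 2 = 15.
15 ÷ 12 = 1 complete bar with 3 eighth notes remaining.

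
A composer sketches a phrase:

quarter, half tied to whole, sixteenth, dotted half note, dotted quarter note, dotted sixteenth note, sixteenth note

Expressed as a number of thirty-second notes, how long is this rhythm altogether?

Express everything in thirty-second notes: quarter = 8; half tied to whole (half + whole) = 48; sixteenth = 2; dotted half note = 24; dotted quarter note = 12; dotted sixteenth note = 3; sixteenth note = 2.
Sum: 8 + 48 + 2 + 24 + 12 + 3 + 2 = 99 thirty-second notes.

99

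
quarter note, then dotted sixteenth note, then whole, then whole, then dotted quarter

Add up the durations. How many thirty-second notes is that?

Each duration in thirty-second notes: quarter note = 8; dotted sixteenth note = 3; whole = 32; whole = 32; dotted quarter = 12.
Adding: 8 + 3 + 32 + 32 + 12 = 87 thirty-second notes.

87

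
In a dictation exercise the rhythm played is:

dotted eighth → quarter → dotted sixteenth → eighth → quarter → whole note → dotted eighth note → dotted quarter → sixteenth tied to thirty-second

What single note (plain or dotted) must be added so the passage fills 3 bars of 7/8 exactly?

3 bars of 7/8 = 84 thirty-second notes.
Working in thirty-second notes: dotted eighth = 6; quarter = 8; dotted sixteenth = 3; eighth = 4; quarter = 8; whole note = 32; dotted eighth note = 6; dotted quarter = 12; sixteenth tied to thirty-second (sixteenth + thirty-second) = 3.
Sum: 6 + 8 + 3 + 4 + 8 + 32 + 6 + 12 + 3 = 82.
Remaining: 84 − 82 = 2 thirty-second notes, which is a sixteenth note.

sixteenth note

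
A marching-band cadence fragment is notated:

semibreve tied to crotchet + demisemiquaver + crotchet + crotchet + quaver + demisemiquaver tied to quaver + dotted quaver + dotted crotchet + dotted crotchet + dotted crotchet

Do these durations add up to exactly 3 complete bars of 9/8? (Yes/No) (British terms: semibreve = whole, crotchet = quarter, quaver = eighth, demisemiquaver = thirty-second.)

One bar of 9/8 = 36 thirty-second notes, so 3 bars = 108.
Each duration in thirty-second notes: semibreve tied to crotchet (semibreve + crotchet) = 40; demisemiquaver = 1; crotchet = 8; crotchet = 8; quaver = 4; demisemiquaver tied to quaver (demisemiquaver + quaver) = 5; dotted quaver = 6; dotted crotchet = 12; dotted crotchet = 12; dotted crotchet = 12.
Sum: 40 + 1 + 8 + 8 + 4 + 5 + 6 + 12 + 12 + 12 = 108.
108 equals 108, so the answer is Yes.

Yes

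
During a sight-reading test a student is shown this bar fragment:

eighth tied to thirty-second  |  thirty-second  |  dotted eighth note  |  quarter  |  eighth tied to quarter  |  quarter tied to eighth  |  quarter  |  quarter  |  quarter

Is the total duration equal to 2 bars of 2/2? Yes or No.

No

One bar of 2/2 = 32 thirty-second notes, so 2 bars = 64.
In thirty-second notes: eighth tied to thirty-second (eighth + thirty-second) = 5; thirty-second = 1; dotted eighth note = 6; quarter = 8; eighth tied to quarter (eighth + quarter) = 12; quarter tied to eighth (quarter + eighth) = 12; quarter = 8; quarter = 8; quarter = 8.
Sum: 5 + 1 + 6 + 8 + 12 + 12 + 8 + 8 + 8 = 68.
68 exceeds 64, so the answer is No.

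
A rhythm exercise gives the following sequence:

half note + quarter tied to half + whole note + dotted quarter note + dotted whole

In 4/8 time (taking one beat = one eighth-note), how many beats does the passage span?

33

One eighth-note beat = 2 sixteenth notes.
In sixteenth notes: half note = 8; quarter tied to half (quarter + half) = 12; whole note = 16; dotted quarter note = 6; dotted whole = 24.
Total: 8 + 12 + 16 + 6 + 24 = 66.
66 ÷ 2 = 33 beats.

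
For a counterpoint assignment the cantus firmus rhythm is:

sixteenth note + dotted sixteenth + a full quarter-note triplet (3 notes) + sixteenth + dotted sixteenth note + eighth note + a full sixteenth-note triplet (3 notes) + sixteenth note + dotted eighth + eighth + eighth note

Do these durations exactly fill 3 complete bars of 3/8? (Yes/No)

No

One bar of 3/8 = 12 thirty-second notes, so 3 bars = 36.
Convert each value to thirty-second notes: sixteenth note = 2; dotted sixteenth = 3; a full quarter-note triplet (3 notes) (three triplet quarters span one half) = 16; sixteenth = 2; dotted sixteenth note = 3; eighth note = 4; a full sixteenth-note triplet (3 notes) (three triplet sixteenths span one eighth) = 4; sixteenth note = 2; dotted eighth = 6; eighth = 4; eighth note = 4.
Total: 2 + 3 + 16 + 2 + 3 + 4 + 4 + 2 + 6 + 4 + 4 = 50.
50 exceeds 36, so the answer is No.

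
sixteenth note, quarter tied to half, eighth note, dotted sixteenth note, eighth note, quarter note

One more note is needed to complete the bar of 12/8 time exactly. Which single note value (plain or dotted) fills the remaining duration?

The bar of 12/8 = 48 thirty-second notes.
Convert each value to thirty-second notes: sixteenth note = 2; quarter tied to half (quarter + half) = 24; eighth note = 4; dotted sixteenth note = 3; eighth note = 4; quarter note = 8.
Sum: 2 + 24 + 4 + 3 + 4 + 8 = 45.
Remaining: 48 − 45 = 3 thirty-second notes, which is a dotted sixteenth note.

dotted sixteenth note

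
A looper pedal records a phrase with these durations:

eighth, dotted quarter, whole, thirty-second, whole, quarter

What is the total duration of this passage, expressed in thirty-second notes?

Working in thirty-second notes: eighth = 4; dotted quarter = 12; whole = 32; thirty-second = 1; whole = 32; quarter = 8.
Adding: 4 + 12 + 32 + 1 + 32 + 8 = 89 thirty-second notes.

89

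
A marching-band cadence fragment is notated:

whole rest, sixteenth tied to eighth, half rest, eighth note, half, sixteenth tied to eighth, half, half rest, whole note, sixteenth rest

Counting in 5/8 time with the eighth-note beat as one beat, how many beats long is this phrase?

One eighth-note beat = 2 sixteenth notes.
In sixteenth notes: whole rest = 16; sixteenth tied to eighth (sixteenth + eighth) = 3; half rest = 8; eighth note = 2; half = 8; sixteenth tied to eighth (sixteenth + eighth) = 3; half = 8; half rest = 8; whole note = 16; sixteenth rest = 1.
Adding: 16 + 3 + 8 + 2 + 8 + 3 + 8 + 8 + 16 + 1 = 73.
73 ÷ 2 = 36.5 beats.

36.5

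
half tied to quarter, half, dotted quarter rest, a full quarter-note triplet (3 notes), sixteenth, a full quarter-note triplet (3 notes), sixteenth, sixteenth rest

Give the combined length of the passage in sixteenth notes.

45

Each duration in sixteenth notes: half tied to quarter (half + quarter) = 12; half = 8; dotted quarter rest = 6; a full quarter-note triplet (3 notes) (three triplet quarters span one half) = 8; sixteenth = 1; a full quarter-note triplet (3 notes) (three triplet quarters span one half) = 8; sixteenth = 1; sixteenth rest = 1.
Sum: 12 + 8 + 6 + 8 + 1 + 8 + 1 + 1 = 45 sixteenth notes.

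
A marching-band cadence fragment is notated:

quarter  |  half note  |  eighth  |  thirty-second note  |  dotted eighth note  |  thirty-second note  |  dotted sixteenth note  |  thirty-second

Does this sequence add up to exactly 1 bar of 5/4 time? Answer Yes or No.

Yes

One bar of 5/4 = 40 thirty-second notes.
Express everything in thirty-second notes: quarter = 8; half note = 16; eighth = 4; thirty-second note = 1; dotted eighth note = 6; thirty-second note = 1; dotted sixteenth note = 3; thirty-second = 1.
Total: 8 + 16 + 4 + 1 + 6 + 1 + 3 + 1 = 40.
40 equals 40, so the answer is Yes.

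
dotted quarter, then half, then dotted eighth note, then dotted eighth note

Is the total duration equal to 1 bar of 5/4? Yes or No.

One bar of 5/4 = 20 sixteenth notes.
Working in sixteenth notes: dotted quarter = 6; half = 8; dotted eighth note = 3; dotted eighth note = 3.
Total: 6 + 8 + 3 + 3 = 20.
20 equals 20, so the answer is Yes.

Yes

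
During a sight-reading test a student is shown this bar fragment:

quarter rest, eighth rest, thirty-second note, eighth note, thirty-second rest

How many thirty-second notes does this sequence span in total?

18

Convert each value to thirty-second notes: quarter rest = 8; eighth rest = 4; thirty-second note = 1; eighth note = 4; thirty-second rest = 1.
Adding: 8 + 4 + 1 + 4 + 1 = 18 thirty-second notes.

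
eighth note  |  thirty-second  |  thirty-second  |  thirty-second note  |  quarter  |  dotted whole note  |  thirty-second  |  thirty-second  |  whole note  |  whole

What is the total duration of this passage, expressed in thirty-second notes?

Each duration in thirty-second notes: eighth note = 4; thirty-second = 1; thirty-second = 1; thirty-second note = 1; quarter = 8; dotted whole note = 48; thirty-second = 1; thirty-second = 1; whole note = 32; whole = 32.
Altogether 4 + 1 + 1 + 1 + 8 + 48 + 1 + 1 + 32 + 32 = 129 thirty-second notes.

129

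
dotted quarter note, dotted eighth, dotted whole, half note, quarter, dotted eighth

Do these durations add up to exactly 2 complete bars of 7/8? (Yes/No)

No

One bar of 7/8 = 14 sixteenth notes, so 2 bars = 28.
Working in sixteenth notes: dotted quarter note = 6; dotted eighth = 3; dotted whole = 24; half note = 8; quarter = 4; dotted eighth = 3.
Total: 6 + 3 + 24 + 8 + 4 + 3 = 48.
48 exceeds 28, so the answer is No.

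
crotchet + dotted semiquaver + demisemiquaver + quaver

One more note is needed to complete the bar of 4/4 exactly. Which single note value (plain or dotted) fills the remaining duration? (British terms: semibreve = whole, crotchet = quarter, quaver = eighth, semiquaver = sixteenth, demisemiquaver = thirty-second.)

The bar of 4/4 = 32 thirty-second notes.
In thirty-second notes: crotchet = 8; dotted semiquaver = 3; demisemiquaver = 1; quaver = 4.
Sum: 8 + 3 + 1 + 4 = 16.
Remaining: 32 − 16 = 16 thirty-second notes, which is a half note.

half note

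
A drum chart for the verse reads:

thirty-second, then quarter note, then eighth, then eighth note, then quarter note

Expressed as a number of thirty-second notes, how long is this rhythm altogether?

25

Convert each value to thirty-second notes: thirty-second = 1; quarter note = 8; eighth = 4; eighth note = 4; quarter note = 8.
Altogether 1 + 8 + 4 + 4 + 8 = 25 thirty-second notes.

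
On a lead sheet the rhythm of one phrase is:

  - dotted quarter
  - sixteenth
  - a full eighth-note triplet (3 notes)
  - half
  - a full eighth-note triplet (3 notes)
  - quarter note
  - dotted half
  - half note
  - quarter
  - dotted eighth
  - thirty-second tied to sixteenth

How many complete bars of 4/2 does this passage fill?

One bar of 4/2 = 64 thirty-second notes.
In thirty-second notes: dotted quarter = 12; sixteenth = 2; a full eighth-note triplet (3 notes) (three triplet eighths span one quarter) = 8; half = 16; a full eighth-note triplet (3 notes) (three triplet eighths span one quarter) = 8; quarter note = 8; dotted half = 24; half note = 16; quarter = 8; dotted eighth = 6; thirty-second tied to sixteenth (thirty-second + sixteenth) = 3.
Sum: 12 + 2 + 8 + 16 + 8 + 8 + 24 + 16 + 8 + 6 + 3 = 111.
111 ÷ 64 = 1 complete bar with 47 left over.

1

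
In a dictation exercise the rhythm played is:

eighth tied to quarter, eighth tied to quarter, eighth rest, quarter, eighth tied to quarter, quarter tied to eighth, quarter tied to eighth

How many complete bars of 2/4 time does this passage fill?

4

One bar of 2/4 = 4 eighth notes.
In eighth notes: eighth tied to quarter (eighth + quarter) = 3; eighth tied to quarter (eighth + quarter) = 3; eighth rest = 1; quarter = 2; eighth tied to quarter (eighth + quarter) = 3; quarter tied to eighth (quarter + eighth) = 3; quarter tied to eighth (quarter + eighth) = 3.
Total: 3 + 3 + 1 + 2 + 3 + 3 + 3 = 18.
18 ÷ 4 = 4 complete bars with 2 left over.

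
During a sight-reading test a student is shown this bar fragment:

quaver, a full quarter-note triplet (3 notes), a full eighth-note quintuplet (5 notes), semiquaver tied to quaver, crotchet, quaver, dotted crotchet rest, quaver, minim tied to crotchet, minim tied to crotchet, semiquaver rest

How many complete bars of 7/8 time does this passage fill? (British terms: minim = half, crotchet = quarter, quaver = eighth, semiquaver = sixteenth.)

4

One bar of 7/8 = 14 sixteenth notes.
Express everything in sixteenth notes: quaver = 2; a full quarter-note triplet (3 notes) (three triplet quarters span one half) = 8; a full eighth-note quintuplet (5 notes) (five quintuplet eighths span one half) = 8; semiquaver tied to quaver (semiquaver + quaver) = 3; crotchet = 4; quaver = 2; dotted crotchet rest = 6; quaver = 2; minim tied to crotchet (minim + crotchet) = 12; minim tied to crotchet (minim + crotchet) = 12; semiquaver rest = 1.
Adding: 2 + 8 + 8 + 3 + 4 + 2 + 6 + 2 + 12 + 12 + 1 = 60.
60 ÷ 14 = 4 complete bars with 4 left over.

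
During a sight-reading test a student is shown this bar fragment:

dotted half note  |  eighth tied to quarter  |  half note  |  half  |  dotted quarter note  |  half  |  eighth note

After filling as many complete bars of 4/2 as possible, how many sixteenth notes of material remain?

One bar of 4/2 = 16 eighth notes.
In eighth notes: dotted half note = 6; eighth tied to quarter (eighth + quarter) = 3; half note = 4; half = 4; dotted quarter note = 3; half = 4; eighth note = 1.
Sum: 6 + 3 + 4 + 4 + 3 + 4 + 1 = 25.
25 ÷ 16 = 1 complete bar with 9 eighth notes remaining = 18 sixteenth notes.

18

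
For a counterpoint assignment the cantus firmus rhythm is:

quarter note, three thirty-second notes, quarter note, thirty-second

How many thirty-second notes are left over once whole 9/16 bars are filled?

One bar of 9/16 = 18 thirty-second notes.
Working in thirty-second notes: quarter note = 8; thirty-second note = 1; thirty-second note = 1; thirty-second note = 1; quarter note = 8; thirty-second = 1.
Adding: 8 + 1 + 1 + 1 + 8 + 1 = 20.
20 ÷ 18 = 1 complete bar with 2 thirty-second notes remaining.

2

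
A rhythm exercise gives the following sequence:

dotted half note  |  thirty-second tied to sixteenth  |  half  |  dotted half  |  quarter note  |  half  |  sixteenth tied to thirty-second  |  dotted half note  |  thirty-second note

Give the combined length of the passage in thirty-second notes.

Convert each value to thirty-second notes: dotted half note = 24; thirty-second tied to sixteenth (thirty-second + sixteenth) = 3; half = 16; dotted half = 24; quarter note = 8; half = 16; sixteenth tied to thirty-second (sixteenth + thirty-second) = 3; dotted half note = 24; thirty-second note = 1.
Altogether 24 + 3 + 16 + 24 + 8 + 16 + 3 + 24 + 1 = 119 thirty-second notes.

119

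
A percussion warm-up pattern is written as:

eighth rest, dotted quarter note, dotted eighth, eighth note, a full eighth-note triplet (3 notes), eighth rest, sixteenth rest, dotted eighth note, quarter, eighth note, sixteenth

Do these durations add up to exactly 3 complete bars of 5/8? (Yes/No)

One bar of 5/8 = 10 sixteenth notes, so 3 bars = 30.
In sixteenth notes: eighth rest = 2; dotted quarter note = 6; dotted eighth = 3; eighth note = 2; a full eighth-note triplet (3 notes) (three triplet eighths span one quarter) = 4; eighth rest = 2; sixteenth rest = 1; dotted eighth note = 3; quarter = 4; eighth note = 2; sixteenth = 1.
Sum: 2 + 6 + 3 + 2 + 4 + 2 + 1 + 3 + 4 + 2 + 1 = 30.
30 equals 30, so the answer is Yes.

Yes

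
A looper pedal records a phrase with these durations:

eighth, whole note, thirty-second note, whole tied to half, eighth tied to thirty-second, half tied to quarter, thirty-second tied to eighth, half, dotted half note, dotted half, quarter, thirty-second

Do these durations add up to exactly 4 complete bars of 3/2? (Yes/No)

One bar of 3/2 = 48 thirty-second notes, so 4 bars = 192.
Convert each value to thirty-second notes: eighth = 4; whole note = 32; thirty-second note = 1; whole tied to half (whole + half) = 48; eighth tied to thirty-second (eighth + thirty-second) = 5; half tied to quarter (half + quarter) = 24; thirty-second tied to eighth (thirty-second + eighth) = 5; half = 16; dotted half note = 24; dotted half = 24; quarter = 8; thirty-second = 1.
Altogether 4 + 32 + 1 + 48 + 5 + 24 + 5 + 16 + 24 + 24 + 8 + 1 = 192.
192 equals 192, so the answer is Yes.

Yes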